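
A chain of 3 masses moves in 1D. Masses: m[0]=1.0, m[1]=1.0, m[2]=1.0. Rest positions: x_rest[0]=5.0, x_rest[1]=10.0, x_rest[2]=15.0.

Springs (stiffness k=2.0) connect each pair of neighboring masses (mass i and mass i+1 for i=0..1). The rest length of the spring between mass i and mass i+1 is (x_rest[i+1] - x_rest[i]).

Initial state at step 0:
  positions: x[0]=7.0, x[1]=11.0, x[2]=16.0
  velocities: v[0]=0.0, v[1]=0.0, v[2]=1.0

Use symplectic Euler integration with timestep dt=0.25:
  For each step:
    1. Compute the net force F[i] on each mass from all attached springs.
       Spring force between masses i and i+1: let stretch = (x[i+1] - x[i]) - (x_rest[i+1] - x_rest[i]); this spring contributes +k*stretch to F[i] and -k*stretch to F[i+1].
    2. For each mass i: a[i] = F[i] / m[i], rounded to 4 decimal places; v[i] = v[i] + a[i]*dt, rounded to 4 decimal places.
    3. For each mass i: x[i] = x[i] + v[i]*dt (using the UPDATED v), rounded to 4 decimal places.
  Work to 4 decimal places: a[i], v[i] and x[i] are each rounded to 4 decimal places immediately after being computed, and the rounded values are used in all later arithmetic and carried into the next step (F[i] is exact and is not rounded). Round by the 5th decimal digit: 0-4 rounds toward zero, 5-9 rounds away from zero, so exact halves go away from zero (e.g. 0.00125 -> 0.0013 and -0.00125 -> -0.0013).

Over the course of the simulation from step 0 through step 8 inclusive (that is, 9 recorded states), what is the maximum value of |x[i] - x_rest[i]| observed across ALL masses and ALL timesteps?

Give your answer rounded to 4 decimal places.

Step 0: x=[7.0000 11.0000 16.0000] v=[0.0000 0.0000 1.0000]
Step 1: x=[6.8750 11.1250 16.2500] v=[-0.5000 0.5000 1.0000]
Step 2: x=[6.6563 11.3594 16.4844] v=[-0.8750 0.9375 0.9375]
Step 3: x=[6.4004 11.6465 16.7032] v=[-1.0235 1.1485 0.8750]
Step 4: x=[6.1753 11.9100 16.9149] v=[-0.9005 1.0538 0.8467]
Step 5: x=[6.0420 12.0822 17.1260] v=[-0.5332 0.6889 0.8443]
Step 6: x=[6.0387 12.1299 17.3316] v=[-0.0131 0.1907 0.8224]
Step 7: x=[6.1718 12.0664 17.5120] v=[0.5325 -0.2541 0.7216]
Step 8: x=[6.4168 11.9468 17.6367] v=[0.9798 -0.4786 0.4988]
Max displacement = 2.6367

Answer: 2.6367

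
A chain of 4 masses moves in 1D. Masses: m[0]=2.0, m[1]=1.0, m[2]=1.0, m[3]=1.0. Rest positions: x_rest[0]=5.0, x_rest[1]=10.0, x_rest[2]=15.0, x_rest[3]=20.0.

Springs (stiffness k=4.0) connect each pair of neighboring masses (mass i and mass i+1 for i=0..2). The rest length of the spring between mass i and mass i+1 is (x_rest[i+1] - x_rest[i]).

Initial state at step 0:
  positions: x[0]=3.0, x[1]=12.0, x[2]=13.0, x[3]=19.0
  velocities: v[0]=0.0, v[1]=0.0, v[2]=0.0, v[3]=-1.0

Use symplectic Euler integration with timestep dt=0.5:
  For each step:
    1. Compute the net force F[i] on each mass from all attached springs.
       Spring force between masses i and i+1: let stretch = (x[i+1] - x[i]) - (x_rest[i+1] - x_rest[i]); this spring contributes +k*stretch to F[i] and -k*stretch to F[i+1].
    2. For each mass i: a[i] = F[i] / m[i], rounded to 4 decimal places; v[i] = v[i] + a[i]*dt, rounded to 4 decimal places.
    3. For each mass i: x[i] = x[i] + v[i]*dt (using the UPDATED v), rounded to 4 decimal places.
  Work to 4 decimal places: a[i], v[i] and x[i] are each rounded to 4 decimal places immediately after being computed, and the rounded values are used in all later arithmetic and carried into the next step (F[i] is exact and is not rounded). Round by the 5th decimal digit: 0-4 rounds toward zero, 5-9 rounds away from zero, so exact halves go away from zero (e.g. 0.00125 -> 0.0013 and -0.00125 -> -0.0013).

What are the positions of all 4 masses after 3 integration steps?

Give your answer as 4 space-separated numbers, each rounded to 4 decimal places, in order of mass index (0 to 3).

Answer: 4.0000 8.5000 14.5000 17.5000

Derivation:
Step 0: x=[3.0000 12.0000 13.0000 19.0000] v=[0.0000 0.0000 0.0000 -1.0000]
Step 1: x=[5.0000 4.0000 18.0000 17.5000] v=[4.0000 -16.0000 10.0000 -3.0000]
Step 2: x=[4.0000 11.0000 8.5000 21.5000] v=[-2.0000 14.0000 -19.0000 8.0000]
Step 3: x=[4.0000 8.5000 14.5000 17.5000] v=[0.0000 -5.0000 12.0000 -8.0000]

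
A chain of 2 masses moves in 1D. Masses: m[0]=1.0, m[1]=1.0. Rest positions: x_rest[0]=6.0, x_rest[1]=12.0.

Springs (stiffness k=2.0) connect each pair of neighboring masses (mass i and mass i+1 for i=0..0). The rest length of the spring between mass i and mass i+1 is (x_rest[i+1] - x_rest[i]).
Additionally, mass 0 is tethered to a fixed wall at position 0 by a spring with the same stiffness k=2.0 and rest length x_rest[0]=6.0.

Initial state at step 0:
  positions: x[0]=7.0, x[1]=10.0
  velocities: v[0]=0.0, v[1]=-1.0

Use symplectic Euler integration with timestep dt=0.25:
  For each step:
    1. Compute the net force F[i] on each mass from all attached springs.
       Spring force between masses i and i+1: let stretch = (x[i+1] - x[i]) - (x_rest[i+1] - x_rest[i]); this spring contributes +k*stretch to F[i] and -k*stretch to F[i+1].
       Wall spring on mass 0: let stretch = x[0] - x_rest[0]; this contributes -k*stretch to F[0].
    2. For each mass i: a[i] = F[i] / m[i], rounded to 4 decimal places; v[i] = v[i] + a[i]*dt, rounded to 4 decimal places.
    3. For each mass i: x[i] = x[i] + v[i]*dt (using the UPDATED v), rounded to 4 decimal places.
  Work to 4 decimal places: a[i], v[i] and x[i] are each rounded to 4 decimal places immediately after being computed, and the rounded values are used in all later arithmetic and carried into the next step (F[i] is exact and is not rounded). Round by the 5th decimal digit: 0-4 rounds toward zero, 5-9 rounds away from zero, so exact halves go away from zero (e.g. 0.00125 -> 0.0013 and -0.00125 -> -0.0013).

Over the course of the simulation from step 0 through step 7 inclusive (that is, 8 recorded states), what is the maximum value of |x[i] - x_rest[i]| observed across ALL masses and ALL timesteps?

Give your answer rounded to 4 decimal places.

Step 0: x=[7.0000 10.0000] v=[0.0000 -1.0000]
Step 1: x=[6.5000 10.1250] v=[-2.0000 0.5000]
Step 2: x=[5.6406 10.5469] v=[-3.4375 1.6875]
Step 3: x=[4.6894 11.1055] v=[-3.8047 2.2344]
Step 4: x=[3.9541 11.6121] v=[-2.9414 2.0264]
Step 5: x=[3.6817 11.9115] v=[-1.0895 1.1974]
Step 6: x=[3.9779 11.9321] v=[1.1846 0.0825]
Step 7: x=[4.7711 11.7085] v=[3.1728 -0.8946]
Max displacement = 2.3183

Answer: 2.3183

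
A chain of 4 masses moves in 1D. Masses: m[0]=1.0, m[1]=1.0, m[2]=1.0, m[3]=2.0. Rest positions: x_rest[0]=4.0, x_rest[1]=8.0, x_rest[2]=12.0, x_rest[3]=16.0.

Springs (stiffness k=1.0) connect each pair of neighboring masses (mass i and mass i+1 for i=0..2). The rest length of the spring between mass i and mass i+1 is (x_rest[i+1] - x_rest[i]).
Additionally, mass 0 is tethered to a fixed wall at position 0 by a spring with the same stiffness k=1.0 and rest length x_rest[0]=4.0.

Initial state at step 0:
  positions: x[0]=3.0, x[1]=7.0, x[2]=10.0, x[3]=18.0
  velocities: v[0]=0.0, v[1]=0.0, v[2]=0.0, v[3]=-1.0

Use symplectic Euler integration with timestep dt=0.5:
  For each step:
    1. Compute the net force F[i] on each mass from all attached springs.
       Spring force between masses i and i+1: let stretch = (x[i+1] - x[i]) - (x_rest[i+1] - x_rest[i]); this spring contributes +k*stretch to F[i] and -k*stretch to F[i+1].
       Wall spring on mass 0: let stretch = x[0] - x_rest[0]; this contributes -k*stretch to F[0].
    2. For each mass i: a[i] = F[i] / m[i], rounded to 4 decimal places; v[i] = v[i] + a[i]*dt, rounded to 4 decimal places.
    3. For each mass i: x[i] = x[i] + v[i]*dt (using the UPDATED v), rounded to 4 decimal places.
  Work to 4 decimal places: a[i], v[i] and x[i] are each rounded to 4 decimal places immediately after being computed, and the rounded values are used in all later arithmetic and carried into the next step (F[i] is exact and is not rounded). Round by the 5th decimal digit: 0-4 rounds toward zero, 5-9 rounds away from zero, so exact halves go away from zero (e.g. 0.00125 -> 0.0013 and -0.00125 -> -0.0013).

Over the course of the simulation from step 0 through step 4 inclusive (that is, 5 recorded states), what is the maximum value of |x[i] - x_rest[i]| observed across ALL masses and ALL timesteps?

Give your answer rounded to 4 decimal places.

Answer: 2.0346

Derivation:
Step 0: x=[3.0000 7.0000 10.0000 18.0000] v=[0.0000 0.0000 0.0000 -1.0000]
Step 1: x=[3.2500 6.7500 11.2500 17.0000] v=[0.5000 -0.5000 2.5000 -2.0000]
Step 2: x=[3.5625 6.7500 12.8125 15.7813] v=[0.6250 0.0000 3.1250 -2.4375]
Step 3: x=[3.7813 7.4688 13.6016 14.6915] v=[0.4375 1.4375 1.5782 -2.1797]
Step 4: x=[3.9766 8.7989 13.1300 13.9654] v=[0.3906 2.6602 -0.9433 -1.4522]
Max displacement = 2.0346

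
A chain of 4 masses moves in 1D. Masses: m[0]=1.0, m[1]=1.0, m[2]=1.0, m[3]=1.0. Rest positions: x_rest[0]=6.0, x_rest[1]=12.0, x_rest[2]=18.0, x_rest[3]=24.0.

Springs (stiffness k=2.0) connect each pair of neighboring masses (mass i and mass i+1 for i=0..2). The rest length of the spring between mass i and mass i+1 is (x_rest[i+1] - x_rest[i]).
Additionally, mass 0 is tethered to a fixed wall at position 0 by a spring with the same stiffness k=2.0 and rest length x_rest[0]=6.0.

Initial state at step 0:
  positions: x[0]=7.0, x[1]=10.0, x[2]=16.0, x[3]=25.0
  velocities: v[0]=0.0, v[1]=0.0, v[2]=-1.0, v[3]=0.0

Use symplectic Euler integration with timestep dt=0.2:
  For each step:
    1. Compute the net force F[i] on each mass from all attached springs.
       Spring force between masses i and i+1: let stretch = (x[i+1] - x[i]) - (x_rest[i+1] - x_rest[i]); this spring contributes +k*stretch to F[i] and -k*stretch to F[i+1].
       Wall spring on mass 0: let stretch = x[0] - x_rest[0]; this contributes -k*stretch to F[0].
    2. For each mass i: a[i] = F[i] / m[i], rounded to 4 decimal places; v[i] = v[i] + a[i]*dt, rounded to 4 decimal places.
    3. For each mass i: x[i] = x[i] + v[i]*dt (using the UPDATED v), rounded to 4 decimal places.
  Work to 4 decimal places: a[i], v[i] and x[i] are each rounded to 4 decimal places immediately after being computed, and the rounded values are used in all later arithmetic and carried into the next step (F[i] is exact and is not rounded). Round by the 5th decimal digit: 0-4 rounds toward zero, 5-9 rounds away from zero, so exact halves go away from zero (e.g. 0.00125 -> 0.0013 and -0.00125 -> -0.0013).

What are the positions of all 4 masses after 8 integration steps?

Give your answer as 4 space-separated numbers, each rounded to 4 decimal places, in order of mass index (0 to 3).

Answer: 4.6190 12.2700 18.5671 21.3827

Derivation:
Step 0: x=[7.0000 10.0000 16.0000 25.0000] v=[0.0000 0.0000 -1.0000 0.0000]
Step 1: x=[6.6800 10.2400 16.0400 24.7600] v=[-1.6000 1.2000 0.2000 -1.2000]
Step 2: x=[6.1104 10.6592 16.3136 24.3024] v=[-2.8480 2.0960 1.3680 -2.2880]
Step 3: x=[5.4159 11.1668 16.7740 23.6857] v=[-3.4726 2.5382 2.3018 -3.0835]
Step 4: x=[4.7482 11.6629 17.3387 22.9961] v=[-3.3386 2.4807 2.8236 -3.4482]
Step 5: x=[4.2538 12.0599 17.9019 22.3339] v=[-2.4720 1.9851 2.8162 -3.3112]
Step 6: x=[4.0436 12.2998 18.3523 21.7971] v=[-1.0511 1.1995 2.2522 -2.6840]
Step 7: x=[4.1704 12.3634 18.5941 21.4647] v=[0.6339 0.3180 1.2091 -1.6619]
Step 8: x=[4.6190 12.2700 18.5671 21.3827] v=[2.2429 -0.4669 -0.1349 -0.4101]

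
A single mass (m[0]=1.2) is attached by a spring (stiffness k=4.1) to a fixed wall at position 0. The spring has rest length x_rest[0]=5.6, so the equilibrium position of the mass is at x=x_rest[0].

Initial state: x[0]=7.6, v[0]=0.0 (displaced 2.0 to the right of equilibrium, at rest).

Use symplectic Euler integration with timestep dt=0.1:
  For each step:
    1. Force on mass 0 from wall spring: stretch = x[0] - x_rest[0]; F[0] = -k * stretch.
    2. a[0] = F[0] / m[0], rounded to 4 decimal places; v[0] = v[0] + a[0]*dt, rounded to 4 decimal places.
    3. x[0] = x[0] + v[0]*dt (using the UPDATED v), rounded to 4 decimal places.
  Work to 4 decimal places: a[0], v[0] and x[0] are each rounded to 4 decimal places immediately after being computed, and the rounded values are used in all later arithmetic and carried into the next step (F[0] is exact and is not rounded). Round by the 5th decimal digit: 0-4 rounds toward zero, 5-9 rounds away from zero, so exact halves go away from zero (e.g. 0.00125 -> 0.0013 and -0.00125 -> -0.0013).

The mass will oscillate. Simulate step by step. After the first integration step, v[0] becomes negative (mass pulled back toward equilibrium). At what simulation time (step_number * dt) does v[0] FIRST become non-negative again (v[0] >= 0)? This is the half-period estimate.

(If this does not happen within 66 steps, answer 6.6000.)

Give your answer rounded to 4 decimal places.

Answer: 1.7000

Derivation:
Step 0: x=[7.6000] v=[0.0000]
Step 1: x=[7.5317] v=[-0.6833]
Step 2: x=[7.3974] v=[-1.3433]
Step 3: x=[7.2017] v=[-1.9574]
Step 4: x=[6.9512] v=[-2.5047]
Step 5: x=[6.6546] v=[-2.9664]
Step 6: x=[6.3219] v=[-3.3267]
Step 7: x=[5.9646] v=[-3.5734]
Step 8: x=[5.5948] v=[-3.6980]
Step 9: x=[5.2252] v=[-3.6962]
Step 10: x=[4.8684] v=[-3.5681]
Step 11: x=[4.5366] v=[-3.3181]
Step 12: x=[4.2411] v=[-2.9548]
Step 13: x=[3.9921] v=[-2.4905]
Step 14: x=[3.7980] v=[-1.9411]
Step 15: x=[3.6655] v=[-1.3254]
Step 16: x=[3.5991] v=[-0.6645]
Step 17: x=[3.6010] v=[0.0191]
First v>=0 after going negative at step 17, time=1.7000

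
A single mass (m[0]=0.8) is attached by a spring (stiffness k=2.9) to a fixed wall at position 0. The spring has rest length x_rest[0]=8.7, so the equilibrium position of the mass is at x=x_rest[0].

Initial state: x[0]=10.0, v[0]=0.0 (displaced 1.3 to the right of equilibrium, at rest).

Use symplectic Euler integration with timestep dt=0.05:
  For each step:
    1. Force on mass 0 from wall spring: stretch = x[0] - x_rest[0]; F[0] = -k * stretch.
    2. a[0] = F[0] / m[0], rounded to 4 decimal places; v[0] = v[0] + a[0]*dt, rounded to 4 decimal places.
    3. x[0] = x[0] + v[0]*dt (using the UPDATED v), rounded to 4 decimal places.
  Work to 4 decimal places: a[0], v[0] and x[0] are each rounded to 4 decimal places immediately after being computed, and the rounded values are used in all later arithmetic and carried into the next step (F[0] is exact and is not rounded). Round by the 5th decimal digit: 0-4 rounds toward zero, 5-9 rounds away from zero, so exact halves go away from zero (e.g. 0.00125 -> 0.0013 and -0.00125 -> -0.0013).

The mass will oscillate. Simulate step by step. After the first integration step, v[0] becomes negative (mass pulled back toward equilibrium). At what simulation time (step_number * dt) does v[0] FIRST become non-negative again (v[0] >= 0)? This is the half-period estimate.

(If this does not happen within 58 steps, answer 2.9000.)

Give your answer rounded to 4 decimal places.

Step 0: x=[10.0000] v=[0.0000]
Step 1: x=[9.9882] v=[-0.2356]
Step 2: x=[9.9647] v=[-0.4691]
Step 3: x=[9.9298] v=[-0.6983]
Step 4: x=[9.8837] v=[-0.9212]
Step 5: x=[9.8269] v=[-1.1357]
Step 6: x=[9.7599] v=[-1.3400]
Step 7: x=[9.6833] v=[-1.5321]
Step 8: x=[9.5978] v=[-1.7103]
Step 9: x=[9.5042] v=[-1.8730]
Step 10: x=[9.4033] v=[-2.0188]
Step 11: x=[9.2960] v=[-2.1463]
Step 12: x=[9.1833] v=[-2.2543]
Step 13: x=[9.0662] v=[-2.3419]
Step 14: x=[8.9458] v=[-2.4083]
Step 15: x=[8.8232] v=[-2.4529]
Step 16: x=[8.6994] v=[-2.4752]
Step 17: x=[8.5756] v=[-2.4751]
Step 18: x=[8.4530] v=[-2.4526]
Step 19: x=[8.3326] v=[-2.4078]
Step 20: x=[8.2155] v=[-2.3412]
Step 21: x=[8.1028] v=[-2.2534]
Step 22: x=[7.9955] v=[-2.1452]
Step 23: x=[7.8946] v=[-2.0175]
Step 24: x=[7.8010] v=[-1.8715]
Step 25: x=[7.7156] v=[-1.7086]
Step 26: x=[7.6391] v=[-1.5302]
Step 27: x=[7.5722] v=[-1.3379]
Step 28: x=[7.5155] v=[-1.1335]
Step 29: x=[7.4696] v=[-0.9188]
Step 30: x=[7.4348] v=[-0.6958]
Step 31: x=[7.4115] v=[-0.4665]
Step 32: x=[7.3999] v=[-0.2330]
Step 33: x=[7.4000] v=[0.0026]
First v>=0 after going negative at step 33, time=1.6500

Answer: 1.6500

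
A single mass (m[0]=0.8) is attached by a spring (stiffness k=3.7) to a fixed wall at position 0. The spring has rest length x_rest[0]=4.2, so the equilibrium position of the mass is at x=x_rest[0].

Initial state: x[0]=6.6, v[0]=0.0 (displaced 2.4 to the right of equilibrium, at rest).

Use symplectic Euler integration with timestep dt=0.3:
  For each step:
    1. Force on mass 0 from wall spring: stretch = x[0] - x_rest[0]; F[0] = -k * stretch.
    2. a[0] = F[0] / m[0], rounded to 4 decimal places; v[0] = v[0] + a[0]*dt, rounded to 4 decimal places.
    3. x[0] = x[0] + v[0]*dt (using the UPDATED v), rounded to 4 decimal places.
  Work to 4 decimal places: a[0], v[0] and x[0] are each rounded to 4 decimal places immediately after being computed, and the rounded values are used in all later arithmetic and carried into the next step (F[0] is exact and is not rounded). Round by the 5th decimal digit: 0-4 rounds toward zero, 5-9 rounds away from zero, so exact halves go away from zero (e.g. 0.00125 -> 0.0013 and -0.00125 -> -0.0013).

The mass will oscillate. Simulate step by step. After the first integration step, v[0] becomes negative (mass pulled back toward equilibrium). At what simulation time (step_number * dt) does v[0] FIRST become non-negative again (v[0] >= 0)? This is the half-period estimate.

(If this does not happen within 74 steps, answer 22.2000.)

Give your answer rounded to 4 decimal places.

Step 0: x=[6.6000] v=[0.0000]
Step 1: x=[5.6010] v=[-3.3300]
Step 2: x=[4.0188] v=[-5.2739]
Step 3: x=[2.5121] v=[-5.0225]
Step 4: x=[1.7079] v=[-2.6806]
Step 5: x=[1.9411] v=[0.7772]
First v>=0 after going negative at step 5, time=1.5000

Answer: 1.5000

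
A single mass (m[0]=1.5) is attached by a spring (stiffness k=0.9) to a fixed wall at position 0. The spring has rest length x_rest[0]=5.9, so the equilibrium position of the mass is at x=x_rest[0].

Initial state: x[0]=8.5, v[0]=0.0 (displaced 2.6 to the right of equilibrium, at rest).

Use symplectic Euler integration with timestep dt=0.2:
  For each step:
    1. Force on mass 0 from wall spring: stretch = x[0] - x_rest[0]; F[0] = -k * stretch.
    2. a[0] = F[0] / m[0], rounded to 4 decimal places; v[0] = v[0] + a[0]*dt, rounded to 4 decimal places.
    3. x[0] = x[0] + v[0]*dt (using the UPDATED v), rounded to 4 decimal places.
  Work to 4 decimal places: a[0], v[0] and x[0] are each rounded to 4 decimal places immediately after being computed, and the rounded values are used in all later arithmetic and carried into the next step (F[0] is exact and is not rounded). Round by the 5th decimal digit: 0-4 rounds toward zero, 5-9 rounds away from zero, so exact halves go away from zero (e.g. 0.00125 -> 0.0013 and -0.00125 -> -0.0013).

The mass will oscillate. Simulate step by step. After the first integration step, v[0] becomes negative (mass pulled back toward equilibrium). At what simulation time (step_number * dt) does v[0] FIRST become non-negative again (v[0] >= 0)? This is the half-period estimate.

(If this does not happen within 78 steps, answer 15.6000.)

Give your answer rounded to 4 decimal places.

Step 0: x=[8.5000] v=[0.0000]
Step 1: x=[8.4376] v=[-0.3120]
Step 2: x=[8.3143] v=[-0.6165]
Step 3: x=[8.1331] v=[-0.9062]
Step 4: x=[7.8983] v=[-1.1742]
Step 5: x=[7.6155] v=[-1.4140]
Step 6: x=[7.2915] v=[-1.6199]
Step 7: x=[6.9341] v=[-1.7869]
Step 8: x=[6.5519] v=[-1.9110]
Step 9: x=[6.1541] v=[-1.9892]
Step 10: x=[5.7502] v=[-2.0197]
Step 11: x=[5.3499] v=[-2.0017]
Step 12: x=[4.9628] v=[-1.9357]
Step 13: x=[4.5982] v=[-1.8232]
Step 14: x=[4.2648] v=[-1.6670]
Step 15: x=[3.9706] v=[-1.4708]
Step 16: x=[3.7227] v=[-1.2393]
Step 17: x=[3.5271] v=[-0.9780]
Step 18: x=[3.3884] v=[-0.6933]
Step 19: x=[3.3100] v=[-0.3919]
Step 20: x=[3.2938] v=[-0.0811]
Step 21: x=[3.3401] v=[0.2316]
First v>=0 after going negative at step 21, time=4.2000

Answer: 4.2000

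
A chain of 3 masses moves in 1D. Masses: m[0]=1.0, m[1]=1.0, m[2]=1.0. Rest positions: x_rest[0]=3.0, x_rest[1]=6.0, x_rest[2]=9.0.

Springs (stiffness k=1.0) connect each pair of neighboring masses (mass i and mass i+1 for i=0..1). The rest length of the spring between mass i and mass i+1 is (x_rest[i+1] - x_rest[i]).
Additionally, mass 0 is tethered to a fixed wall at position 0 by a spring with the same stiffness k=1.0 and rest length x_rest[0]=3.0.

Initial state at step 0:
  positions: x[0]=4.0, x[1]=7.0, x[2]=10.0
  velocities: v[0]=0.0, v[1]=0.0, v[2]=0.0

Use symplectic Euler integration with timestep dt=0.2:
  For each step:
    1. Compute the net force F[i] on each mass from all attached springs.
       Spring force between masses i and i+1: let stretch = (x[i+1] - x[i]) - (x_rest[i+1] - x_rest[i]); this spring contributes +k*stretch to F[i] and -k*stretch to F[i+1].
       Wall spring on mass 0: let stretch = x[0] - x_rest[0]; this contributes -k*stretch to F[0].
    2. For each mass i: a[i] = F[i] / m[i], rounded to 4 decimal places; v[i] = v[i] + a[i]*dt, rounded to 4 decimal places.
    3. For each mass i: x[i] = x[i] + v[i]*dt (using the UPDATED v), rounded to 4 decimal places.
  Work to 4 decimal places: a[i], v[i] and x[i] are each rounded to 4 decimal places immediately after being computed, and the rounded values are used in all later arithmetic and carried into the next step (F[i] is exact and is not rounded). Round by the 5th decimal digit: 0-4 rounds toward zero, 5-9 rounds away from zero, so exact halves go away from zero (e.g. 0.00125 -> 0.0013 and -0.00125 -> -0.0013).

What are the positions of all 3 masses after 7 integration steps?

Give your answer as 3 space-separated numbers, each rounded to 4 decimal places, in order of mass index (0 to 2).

Answer: 3.2216 6.8466 9.9886

Derivation:
Step 0: x=[4.0000 7.0000 10.0000] v=[0.0000 0.0000 0.0000]
Step 1: x=[3.9600 7.0000 10.0000] v=[-0.2000 0.0000 0.0000]
Step 2: x=[3.8832 6.9984 10.0000] v=[-0.3840 -0.0080 0.0000]
Step 3: x=[3.7757 6.9923 9.9999] v=[-0.5376 -0.0307 -0.0003]
Step 4: x=[3.6458 6.9778 9.9995] v=[-0.6494 -0.0725 -0.0018]
Step 5: x=[3.5034 6.9509 9.9983] v=[-0.7122 -0.1346 -0.0061]
Step 6: x=[3.3587 6.9080 9.9952] v=[-0.7234 -0.2146 -0.0156]
Step 7: x=[3.2216 6.8466 9.9886] v=[-0.6853 -0.3070 -0.0330]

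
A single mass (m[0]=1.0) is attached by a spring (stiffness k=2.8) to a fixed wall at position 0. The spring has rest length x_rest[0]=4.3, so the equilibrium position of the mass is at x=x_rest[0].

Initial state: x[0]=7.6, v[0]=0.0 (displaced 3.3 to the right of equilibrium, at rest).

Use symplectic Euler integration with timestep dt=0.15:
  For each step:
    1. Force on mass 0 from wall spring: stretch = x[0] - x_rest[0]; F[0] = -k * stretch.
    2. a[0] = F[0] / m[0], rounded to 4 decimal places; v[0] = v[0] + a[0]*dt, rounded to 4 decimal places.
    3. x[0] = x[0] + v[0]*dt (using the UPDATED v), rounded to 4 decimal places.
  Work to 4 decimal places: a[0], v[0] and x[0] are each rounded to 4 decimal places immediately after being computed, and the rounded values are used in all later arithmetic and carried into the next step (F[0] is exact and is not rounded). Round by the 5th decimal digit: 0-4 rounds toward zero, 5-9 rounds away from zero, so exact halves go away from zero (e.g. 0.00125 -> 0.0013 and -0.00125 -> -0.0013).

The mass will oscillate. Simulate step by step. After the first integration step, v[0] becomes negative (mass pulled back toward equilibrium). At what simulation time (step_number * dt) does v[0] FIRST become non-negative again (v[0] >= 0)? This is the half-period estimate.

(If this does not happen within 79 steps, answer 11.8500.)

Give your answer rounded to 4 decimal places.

Step 0: x=[7.6000] v=[0.0000]
Step 1: x=[7.3921] v=[-1.3860]
Step 2: x=[6.9894] v=[-2.6847]
Step 3: x=[6.4173] v=[-3.8142]
Step 4: x=[5.7118] v=[-4.7035]
Step 5: x=[4.9173] v=[-5.2965]
Step 6: x=[4.0839] v=[-5.5558]
Step 7: x=[3.2642] v=[-5.4650]
Step 8: x=[2.5097] v=[-5.0300]
Step 9: x=[1.8680] v=[-4.2781]
Step 10: x=[1.3795] v=[-3.2567]
Step 11: x=[1.0750] v=[-2.0301]
Step 12: x=[0.9737] v=[-0.6756]
Step 13: x=[1.0819] v=[0.7214]
First v>=0 after going negative at step 13, time=1.9500

Answer: 1.9500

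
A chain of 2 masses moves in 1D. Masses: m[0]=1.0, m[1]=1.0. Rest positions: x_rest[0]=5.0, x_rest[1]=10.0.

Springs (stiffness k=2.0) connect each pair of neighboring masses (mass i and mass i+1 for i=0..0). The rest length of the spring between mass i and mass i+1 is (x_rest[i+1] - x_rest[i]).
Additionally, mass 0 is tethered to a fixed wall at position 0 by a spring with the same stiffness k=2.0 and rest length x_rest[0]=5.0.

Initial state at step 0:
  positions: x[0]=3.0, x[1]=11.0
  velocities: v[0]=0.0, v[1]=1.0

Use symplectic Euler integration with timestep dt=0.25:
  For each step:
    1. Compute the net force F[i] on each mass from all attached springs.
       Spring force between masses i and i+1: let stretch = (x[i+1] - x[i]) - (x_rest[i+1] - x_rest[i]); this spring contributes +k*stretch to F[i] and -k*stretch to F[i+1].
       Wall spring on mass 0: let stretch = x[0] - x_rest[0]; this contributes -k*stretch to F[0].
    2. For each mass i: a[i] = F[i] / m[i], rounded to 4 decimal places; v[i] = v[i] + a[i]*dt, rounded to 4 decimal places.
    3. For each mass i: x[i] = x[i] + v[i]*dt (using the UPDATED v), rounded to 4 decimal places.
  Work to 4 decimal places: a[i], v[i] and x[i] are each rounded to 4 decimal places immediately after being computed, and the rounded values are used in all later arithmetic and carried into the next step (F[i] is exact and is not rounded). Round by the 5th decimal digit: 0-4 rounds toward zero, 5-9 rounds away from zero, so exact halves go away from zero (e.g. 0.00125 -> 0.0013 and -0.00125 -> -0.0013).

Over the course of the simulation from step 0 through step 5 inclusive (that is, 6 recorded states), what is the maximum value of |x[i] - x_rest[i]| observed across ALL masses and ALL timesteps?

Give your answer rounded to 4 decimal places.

Answer: 2.3455

Derivation:
Step 0: x=[3.0000 11.0000] v=[0.0000 1.0000]
Step 1: x=[3.6250 10.8750] v=[2.5000 -0.5000]
Step 2: x=[4.7031 10.4688] v=[4.3125 -1.6250]
Step 3: x=[5.9141 9.9668] v=[4.8438 -2.0079]
Step 4: x=[6.8924 9.5832] v=[3.9131 -1.5343]
Step 5: x=[7.3455 9.4883] v=[1.8123 -0.3797]
Max displacement = 2.3455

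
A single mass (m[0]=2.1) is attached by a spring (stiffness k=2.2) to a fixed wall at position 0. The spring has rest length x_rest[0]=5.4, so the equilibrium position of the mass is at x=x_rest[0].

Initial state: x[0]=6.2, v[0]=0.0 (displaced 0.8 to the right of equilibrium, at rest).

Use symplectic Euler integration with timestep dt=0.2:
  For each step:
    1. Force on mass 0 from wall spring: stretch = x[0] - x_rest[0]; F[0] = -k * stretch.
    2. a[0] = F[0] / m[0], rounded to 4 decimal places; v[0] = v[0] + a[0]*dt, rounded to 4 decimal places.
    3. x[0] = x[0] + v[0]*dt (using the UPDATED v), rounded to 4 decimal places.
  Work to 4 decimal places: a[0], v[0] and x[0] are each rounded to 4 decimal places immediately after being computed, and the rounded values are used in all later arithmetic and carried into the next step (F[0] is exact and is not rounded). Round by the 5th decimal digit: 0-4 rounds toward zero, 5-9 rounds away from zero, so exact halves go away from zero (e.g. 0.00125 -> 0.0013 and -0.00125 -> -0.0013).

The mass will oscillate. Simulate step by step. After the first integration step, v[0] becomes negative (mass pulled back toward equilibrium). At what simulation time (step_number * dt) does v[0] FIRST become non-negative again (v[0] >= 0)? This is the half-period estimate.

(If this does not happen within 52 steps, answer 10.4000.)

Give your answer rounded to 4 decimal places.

Step 0: x=[6.2000] v=[0.0000]
Step 1: x=[6.1665] v=[-0.1676]
Step 2: x=[6.1009] v=[-0.3282]
Step 3: x=[6.0059] v=[-0.4751]
Step 4: x=[5.8855] v=[-0.6021]
Step 5: x=[5.7447] v=[-0.7038]
Step 6: x=[5.5895] v=[-0.7760]
Step 7: x=[5.4264] v=[-0.8157]
Step 8: x=[5.2622] v=[-0.8212]
Step 9: x=[5.1037] v=[-0.7923]
Step 10: x=[4.9577] v=[-0.7302]
Step 11: x=[4.8302] v=[-0.6375]
Step 12: x=[4.7266] v=[-0.5181]
Step 13: x=[4.6512] v=[-0.3770]
Step 14: x=[4.6072] v=[-0.2201]
Step 15: x=[4.5964] v=[-0.0540]
Step 16: x=[4.6193] v=[0.1144]
First v>=0 after going negative at step 16, time=3.2000

Answer: 3.2000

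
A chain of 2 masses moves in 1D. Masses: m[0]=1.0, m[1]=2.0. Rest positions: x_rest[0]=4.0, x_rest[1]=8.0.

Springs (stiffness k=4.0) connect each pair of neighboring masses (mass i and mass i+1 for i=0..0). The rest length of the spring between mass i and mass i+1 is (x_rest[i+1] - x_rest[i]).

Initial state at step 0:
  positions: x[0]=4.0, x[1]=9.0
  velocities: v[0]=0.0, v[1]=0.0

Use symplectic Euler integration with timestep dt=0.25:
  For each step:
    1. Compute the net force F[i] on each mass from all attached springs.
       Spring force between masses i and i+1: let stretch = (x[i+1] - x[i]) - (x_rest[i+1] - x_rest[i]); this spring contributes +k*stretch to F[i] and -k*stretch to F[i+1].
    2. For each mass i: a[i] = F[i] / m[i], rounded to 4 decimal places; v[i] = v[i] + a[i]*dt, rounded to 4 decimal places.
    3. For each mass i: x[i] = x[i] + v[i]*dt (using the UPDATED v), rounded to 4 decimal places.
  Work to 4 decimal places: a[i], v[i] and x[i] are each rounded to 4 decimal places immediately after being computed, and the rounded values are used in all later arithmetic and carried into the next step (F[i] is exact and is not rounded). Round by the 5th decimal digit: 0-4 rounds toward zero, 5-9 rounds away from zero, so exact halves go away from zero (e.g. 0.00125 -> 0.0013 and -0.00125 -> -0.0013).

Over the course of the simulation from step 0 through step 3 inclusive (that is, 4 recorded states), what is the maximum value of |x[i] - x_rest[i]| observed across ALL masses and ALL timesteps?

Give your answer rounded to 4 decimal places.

Step 0: x=[4.0000 9.0000] v=[0.0000 0.0000]
Step 1: x=[4.2500 8.8750] v=[1.0000 -0.5000]
Step 2: x=[4.6563 8.6719] v=[1.6250 -0.8125]
Step 3: x=[5.0665 8.4668] v=[1.6406 -0.8203]
Max displacement = 1.0665

Answer: 1.0665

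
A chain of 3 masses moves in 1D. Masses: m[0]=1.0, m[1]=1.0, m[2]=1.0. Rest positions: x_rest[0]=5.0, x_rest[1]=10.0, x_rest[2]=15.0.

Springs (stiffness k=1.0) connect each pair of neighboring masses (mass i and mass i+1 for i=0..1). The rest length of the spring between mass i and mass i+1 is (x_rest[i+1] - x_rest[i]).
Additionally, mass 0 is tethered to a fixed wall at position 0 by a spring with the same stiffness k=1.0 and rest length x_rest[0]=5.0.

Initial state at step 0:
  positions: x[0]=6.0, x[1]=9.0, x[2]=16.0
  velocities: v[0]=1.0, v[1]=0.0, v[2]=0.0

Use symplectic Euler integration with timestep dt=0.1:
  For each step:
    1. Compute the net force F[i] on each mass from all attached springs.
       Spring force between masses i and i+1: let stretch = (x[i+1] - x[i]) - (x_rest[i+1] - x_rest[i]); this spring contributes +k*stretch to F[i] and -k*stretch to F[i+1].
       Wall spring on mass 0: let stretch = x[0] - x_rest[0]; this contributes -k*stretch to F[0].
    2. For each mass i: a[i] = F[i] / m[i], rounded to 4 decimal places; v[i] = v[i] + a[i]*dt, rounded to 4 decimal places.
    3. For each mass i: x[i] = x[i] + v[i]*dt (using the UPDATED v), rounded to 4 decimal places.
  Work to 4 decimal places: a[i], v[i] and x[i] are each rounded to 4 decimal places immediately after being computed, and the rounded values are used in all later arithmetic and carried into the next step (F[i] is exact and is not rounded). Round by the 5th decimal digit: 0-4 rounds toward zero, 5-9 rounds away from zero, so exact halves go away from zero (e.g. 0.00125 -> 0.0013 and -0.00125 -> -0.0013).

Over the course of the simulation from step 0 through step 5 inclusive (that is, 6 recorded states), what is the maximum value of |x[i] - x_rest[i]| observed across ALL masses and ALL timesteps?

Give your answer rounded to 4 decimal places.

Answer: 1.1170

Derivation:
Step 0: x=[6.0000 9.0000 16.0000] v=[1.0000 0.0000 0.0000]
Step 1: x=[6.0700 9.0400 15.9800] v=[0.7000 0.4000 -0.2000]
Step 2: x=[6.1090 9.1197 15.9406] v=[0.3900 0.7970 -0.3940]
Step 3: x=[6.1170 9.2375 15.8830] v=[0.0802 1.1780 -0.5761]
Step 4: x=[6.0951 9.3906 15.8089] v=[-0.2195 1.5305 -0.7407]
Step 5: x=[6.0452 9.5749 15.7207] v=[-0.4995 1.8428 -0.8825]
Max displacement = 1.1170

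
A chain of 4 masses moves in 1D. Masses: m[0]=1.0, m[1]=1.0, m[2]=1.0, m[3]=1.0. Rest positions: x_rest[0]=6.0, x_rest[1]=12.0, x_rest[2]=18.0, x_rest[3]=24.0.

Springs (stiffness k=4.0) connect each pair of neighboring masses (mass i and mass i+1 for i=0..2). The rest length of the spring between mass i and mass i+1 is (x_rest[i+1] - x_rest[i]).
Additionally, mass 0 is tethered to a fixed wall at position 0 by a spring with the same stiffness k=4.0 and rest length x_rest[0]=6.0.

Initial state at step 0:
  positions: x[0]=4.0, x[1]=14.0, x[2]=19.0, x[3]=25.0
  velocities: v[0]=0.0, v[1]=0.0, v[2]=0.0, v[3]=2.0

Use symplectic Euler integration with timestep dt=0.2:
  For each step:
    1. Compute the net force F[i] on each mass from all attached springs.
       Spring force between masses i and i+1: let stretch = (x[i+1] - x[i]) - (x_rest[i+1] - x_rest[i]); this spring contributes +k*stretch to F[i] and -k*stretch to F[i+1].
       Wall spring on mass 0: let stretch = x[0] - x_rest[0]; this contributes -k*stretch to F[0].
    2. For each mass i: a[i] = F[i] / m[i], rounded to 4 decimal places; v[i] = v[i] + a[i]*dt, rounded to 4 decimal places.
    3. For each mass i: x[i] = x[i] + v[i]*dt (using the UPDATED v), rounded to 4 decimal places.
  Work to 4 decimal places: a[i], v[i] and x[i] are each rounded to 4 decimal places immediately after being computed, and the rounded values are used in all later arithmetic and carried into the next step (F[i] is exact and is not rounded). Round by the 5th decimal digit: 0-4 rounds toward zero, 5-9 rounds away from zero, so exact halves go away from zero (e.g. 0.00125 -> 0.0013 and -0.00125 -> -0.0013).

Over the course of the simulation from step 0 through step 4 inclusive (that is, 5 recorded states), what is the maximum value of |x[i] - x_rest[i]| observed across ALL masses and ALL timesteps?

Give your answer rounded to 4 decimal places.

Answer: 2.4311

Derivation:
Step 0: x=[4.0000 14.0000 19.0000 25.0000] v=[0.0000 0.0000 0.0000 2.0000]
Step 1: x=[4.9600 13.2000 19.1600 25.4000] v=[4.8000 -4.0000 0.8000 2.0000]
Step 2: x=[6.4448 12.0352 19.3648 25.7616] v=[7.4240 -5.8240 1.0240 1.8080]
Step 3: x=[7.7929 11.1487 19.4204 26.0597] v=[6.7405 -4.4326 0.2778 1.4906]
Step 4: x=[8.4311 11.0487 19.2148 26.2555] v=[3.1908 -0.4999 -1.0281 0.9792]
Max displacement = 2.4311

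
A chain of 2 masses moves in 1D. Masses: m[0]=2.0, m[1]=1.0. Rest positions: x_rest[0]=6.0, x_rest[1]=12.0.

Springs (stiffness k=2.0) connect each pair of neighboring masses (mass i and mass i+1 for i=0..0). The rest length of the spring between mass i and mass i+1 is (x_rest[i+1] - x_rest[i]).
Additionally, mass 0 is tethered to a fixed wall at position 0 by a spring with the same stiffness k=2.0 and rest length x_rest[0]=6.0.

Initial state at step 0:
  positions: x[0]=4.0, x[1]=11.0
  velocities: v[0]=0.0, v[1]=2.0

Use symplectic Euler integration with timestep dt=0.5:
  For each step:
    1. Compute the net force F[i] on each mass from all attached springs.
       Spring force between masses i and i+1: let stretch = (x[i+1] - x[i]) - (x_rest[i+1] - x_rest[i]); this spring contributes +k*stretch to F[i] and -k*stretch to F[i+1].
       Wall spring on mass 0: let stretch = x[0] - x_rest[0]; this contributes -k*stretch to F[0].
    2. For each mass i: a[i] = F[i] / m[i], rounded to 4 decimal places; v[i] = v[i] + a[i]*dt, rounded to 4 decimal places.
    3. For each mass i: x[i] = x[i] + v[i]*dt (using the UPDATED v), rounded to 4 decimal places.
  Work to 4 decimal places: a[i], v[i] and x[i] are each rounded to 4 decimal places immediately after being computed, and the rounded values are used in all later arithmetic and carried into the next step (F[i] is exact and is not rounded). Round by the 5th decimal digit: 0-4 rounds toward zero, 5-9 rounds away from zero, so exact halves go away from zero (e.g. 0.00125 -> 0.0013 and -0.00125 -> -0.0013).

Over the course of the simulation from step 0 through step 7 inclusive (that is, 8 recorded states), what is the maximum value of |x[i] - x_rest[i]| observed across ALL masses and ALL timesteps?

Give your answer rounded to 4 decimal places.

Step 0: x=[4.0000 11.0000] v=[0.0000 2.0000]
Step 1: x=[4.7500 11.5000] v=[1.5000 1.0000]
Step 2: x=[6.0000 11.6250] v=[2.5000 0.2500]
Step 3: x=[7.1563 11.9375] v=[2.3125 0.6250]
Step 4: x=[7.7188 12.8594] v=[1.1250 1.8438]
Step 5: x=[7.6368 14.2110] v=[-0.1641 2.7032]
Step 6: x=[7.2891 15.2755] v=[-0.6954 2.1290]
Step 7: x=[7.1157 15.3468] v=[-0.3468 0.1426]
Max displacement = 3.3468

Answer: 3.3468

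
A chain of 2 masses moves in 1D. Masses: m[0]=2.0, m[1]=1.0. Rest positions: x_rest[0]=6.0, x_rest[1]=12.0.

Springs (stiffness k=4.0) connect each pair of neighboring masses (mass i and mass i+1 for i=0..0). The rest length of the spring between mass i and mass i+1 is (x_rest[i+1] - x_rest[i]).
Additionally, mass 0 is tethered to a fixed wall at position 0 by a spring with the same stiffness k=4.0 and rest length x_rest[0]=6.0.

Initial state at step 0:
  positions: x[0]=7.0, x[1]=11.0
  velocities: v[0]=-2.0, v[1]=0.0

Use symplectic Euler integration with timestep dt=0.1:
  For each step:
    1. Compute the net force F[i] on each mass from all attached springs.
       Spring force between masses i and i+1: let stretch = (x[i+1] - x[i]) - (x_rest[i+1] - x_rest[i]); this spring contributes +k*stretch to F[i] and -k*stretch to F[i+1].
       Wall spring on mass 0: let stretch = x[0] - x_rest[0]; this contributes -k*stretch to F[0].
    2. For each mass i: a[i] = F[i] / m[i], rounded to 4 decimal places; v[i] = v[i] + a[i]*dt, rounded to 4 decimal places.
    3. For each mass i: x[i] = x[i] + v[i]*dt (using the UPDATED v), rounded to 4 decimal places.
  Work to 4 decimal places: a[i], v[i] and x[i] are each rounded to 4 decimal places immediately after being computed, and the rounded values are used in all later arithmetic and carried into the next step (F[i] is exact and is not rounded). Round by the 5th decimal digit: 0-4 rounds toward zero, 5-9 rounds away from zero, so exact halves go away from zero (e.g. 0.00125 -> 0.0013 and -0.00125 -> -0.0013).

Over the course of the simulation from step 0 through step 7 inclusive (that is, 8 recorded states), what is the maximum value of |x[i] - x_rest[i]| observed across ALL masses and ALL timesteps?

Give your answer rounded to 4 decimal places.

Answer: 1.2388

Derivation:
Step 0: x=[7.0000 11.0000] v=[-2.0000 0.0000]
Step 1: x=[6.7400 11.0800] v=[-2.6000 0.8000]
Step 2: x=[6.4320 11.2264] v=[-3.0800 1.4640]
Step 3: x=[6.0913 11.4210] v=[-3.4075 1.9462]
Step 4: x=[5.7353 11.6424] v=[-3.5598 2.2143]
Step 5: x=[5.3828 11.8676] v=[-3.5254 2.2515]
Step 6: x=[5.0523 12.0734] v=[-3.3050 2.0576]
Step 7: x=[4.7612 12.2383] v=[-2.9112 1.6492]
Max displacement = 1.2388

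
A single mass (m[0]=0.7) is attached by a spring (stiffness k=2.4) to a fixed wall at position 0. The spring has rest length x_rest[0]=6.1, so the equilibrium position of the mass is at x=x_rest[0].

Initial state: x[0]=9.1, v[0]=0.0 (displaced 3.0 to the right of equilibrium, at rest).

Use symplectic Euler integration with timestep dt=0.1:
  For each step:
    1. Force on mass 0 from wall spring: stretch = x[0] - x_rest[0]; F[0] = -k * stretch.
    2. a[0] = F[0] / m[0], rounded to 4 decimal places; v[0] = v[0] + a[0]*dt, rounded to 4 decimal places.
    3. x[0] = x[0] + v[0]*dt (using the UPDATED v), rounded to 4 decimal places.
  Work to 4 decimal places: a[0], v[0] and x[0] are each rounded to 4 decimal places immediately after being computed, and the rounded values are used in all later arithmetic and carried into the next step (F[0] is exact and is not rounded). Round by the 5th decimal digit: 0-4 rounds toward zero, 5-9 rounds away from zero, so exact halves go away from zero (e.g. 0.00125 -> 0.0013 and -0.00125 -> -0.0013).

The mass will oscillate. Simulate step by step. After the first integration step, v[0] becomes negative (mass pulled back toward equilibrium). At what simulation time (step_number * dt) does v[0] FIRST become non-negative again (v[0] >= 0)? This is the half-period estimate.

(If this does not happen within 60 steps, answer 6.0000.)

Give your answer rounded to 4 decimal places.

Answer: 1.7000

Derivation:
Step 0: x=[9.1000] v=[0.0000]
Step 1: x=[8.9971] v=[-1.0286]
Step 2: x=[8.7949] v=[-2.0219]
Step 3: x=[8.5003] v=[-2.9459]
Step 4: x=[8.1234] v=[-3.7689]
Step 5: x=[7.6771] v=[-4.4626]
Step 6: x=[7.1768] v=[-5.0033]
Step 7: x=[6.6396] v=[-5.3725]
Step 8: x=[6.0839] v=[-5.5575]
Step 9: x=[5.5287] v=[-5.5520]
Step 10: x=[4.9931] v=[-5.3561]
Step 11: x=[4.4954] v=[-4.9766]
Step 12: x=[4.0528] v=[-4.4265]
Step 13: x=[3.6803] v=[-3.7246]
Step 14: x=[3.3908] v=[-2.8950]
Step 15: x=[3.1942] v=[-1.9661]
Step 16: x=[3.0972] v=[-0.9698]
Step 17: x=[3.1032] v=[0.0597]
First v>=0 after going negative at step 17, time=1.7000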